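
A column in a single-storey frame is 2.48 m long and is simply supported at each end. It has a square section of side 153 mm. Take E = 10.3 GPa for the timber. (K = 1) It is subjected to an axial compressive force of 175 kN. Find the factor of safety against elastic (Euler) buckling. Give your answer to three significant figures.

n ≈ 4.31

I = a⁴/12 = 153⁴/12 = 4.567×10^7 mm⁴
I = 4.567×10^7 mm⁴ = 4.567×10^-5 m⁴
Effective length L_e = K·L = 1 × 2.48 = 2.480 m
P_cr = π²EI / L_e² = π² × 10.3×10⁹ × 4.567×10^-5 / 2.480² = 7.548×10^5 N
Factor of safety n = P_cr / P = 754.78 / 175 = 4.31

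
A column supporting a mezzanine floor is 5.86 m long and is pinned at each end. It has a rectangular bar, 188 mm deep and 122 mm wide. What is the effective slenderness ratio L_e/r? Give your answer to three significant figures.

For a rectangle r_min = b/√12 = 122/√12 = 35.22 mm
L_e = K·L = 1 × 5.86 m = 5.860 m = 5860.0 mm
λ = L_e / r_min = 5860.0 / 35.22 = 166

λ ≈ 166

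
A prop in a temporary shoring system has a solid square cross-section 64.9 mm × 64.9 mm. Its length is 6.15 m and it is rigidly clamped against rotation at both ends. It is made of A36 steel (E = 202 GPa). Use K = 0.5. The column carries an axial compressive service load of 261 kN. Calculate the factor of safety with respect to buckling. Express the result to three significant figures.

n ≈ 1.19

I = a⁴/12 = 64.9⁴/12 = 1.478×10^6 mm⁴
I = 1.478×10^6 mm⁴ = 1.478×10^-6 m⁴
Effective length L_e = K·L = 0.5 × 6.15 = 3.075 m
P_cr = π²EI / L_e² = π² × 202×10⁹ × 1.478×10^-6 / 3.075² = 3.117×10^5 N
Factor of safety n = P_cr / P = 311.72 / 261 = 1.19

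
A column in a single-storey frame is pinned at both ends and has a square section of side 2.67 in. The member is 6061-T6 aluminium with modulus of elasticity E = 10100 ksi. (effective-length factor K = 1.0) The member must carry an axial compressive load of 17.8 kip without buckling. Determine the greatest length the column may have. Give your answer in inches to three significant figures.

L_max ≈ 154 in

I = a⁴/12 = 2.67⁴/12 = 4.235 in⁴
At the buckling limit P_cr = P = 1.780×10^4 lb
From P_cr = π²EI/(K·L)²:  L = (1/K)·√(π²EI/P_cr) = (1/1)·√(π²×1.01×10^7×4.235/1.780×10^4)
L = 154 in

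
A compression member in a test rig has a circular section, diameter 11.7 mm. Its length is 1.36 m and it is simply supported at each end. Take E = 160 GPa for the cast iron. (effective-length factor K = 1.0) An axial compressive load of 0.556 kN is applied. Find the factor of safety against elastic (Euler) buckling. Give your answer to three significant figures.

n ≈ 1.41

I = πd⁴/64 = π×11.7⁴/64 = 919.8 mm⁴
I = 919.8 mm⁴ = 9.198×10^-10 m⁴
Effective length L_e = K·L = 1 × 1.36 = 1.360 m
P_cr = π²EI / L_e² = π² × 160×10⁹ × 9.198×10^-10 / 1.360² = 785.3 N
Factor of safety n = P_cr / P = 0.78534 / 0.556 = 1.41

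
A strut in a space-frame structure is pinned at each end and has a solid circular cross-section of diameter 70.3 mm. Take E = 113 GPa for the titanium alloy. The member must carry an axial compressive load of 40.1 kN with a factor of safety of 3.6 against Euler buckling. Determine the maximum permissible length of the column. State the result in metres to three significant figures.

I = πd⁴/64 = π×70.3⁴/64 = 1.199×10^6 mm⁴
I = 1.199×10^-6 m⁴
Required critical load P_cr = n·P = 3.6 × 40.1 = 144.4 kN = 1.444×10^5 N
From P_cr = π²EI/(K·L)²:  L = (1/K)·√(π²EI/P_cr) = (1/1)·√(π²×1.13×10^11×1.199×10^-6/1.444×10^5)
L = 3.04 m

L_max ≈ 3.04 m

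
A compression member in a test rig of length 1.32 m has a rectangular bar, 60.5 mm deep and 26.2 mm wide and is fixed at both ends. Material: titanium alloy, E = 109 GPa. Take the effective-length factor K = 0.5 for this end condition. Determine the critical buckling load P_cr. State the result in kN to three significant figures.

Buckling occurs about the weak axis: I_min = h·b³/12 with b = 26.2 mm (the shorter side).
I_min = 60.5×26.2³/12 = 9.067×10^4 mm⁴
I = 9.067×10^4 mm⁴ = 9.067×10^-8 m⁴
Effective length L_e = K·L = 0.5 × 1.32 = 0.6600 m
P_cr = π²EI / L_e² = π² × 109×10⁹ × 9.067×10^-8 / 0.6600² = 2.239×10^5 N

P_cr ≈ 224 kN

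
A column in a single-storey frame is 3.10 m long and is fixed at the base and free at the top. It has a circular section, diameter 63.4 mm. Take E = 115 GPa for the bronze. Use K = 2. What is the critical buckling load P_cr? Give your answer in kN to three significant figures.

P_cr ≈ 23.4 kN

I = πd⁴/64 = π×63.4⁴/64 = 7.931×10^5 mm⁴
I = 7.931×10^5 mm⁴ = 7.931×10^-7 m⁴
Effective length L_e = K·L = 2 × 3.10 = 6.200 m
P_cr = π²EI / L_e² = π² × 115×10⁹ × 7.931×10^-7 / 6.200² = 2.342×10^4 N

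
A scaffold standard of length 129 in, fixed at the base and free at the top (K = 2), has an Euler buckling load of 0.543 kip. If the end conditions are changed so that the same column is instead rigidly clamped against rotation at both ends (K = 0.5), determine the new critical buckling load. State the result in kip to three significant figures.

P_cr ≈ 8.69 kip

P_cr ∝ 1/K², so P_cr,new = P_cr,old × (K_old/K_new)² = 0.543 × (2/0.5)²
= 0.543 × 16.00 = 8.69 kip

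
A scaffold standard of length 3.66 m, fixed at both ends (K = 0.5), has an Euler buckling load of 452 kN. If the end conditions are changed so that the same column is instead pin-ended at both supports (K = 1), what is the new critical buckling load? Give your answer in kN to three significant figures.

P_cr ≈ 113 kN

P_cr ∝ 1/K², so P_cr,new = P_cr,old × (K_old/K_new)² = 452 × (0.5/1)²
= 452 × 0.2500 = 113 kN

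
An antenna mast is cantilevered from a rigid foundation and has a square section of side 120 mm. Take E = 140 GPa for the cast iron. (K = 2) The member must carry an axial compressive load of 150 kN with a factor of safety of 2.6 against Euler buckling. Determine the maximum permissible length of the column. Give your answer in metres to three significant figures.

L_max ≈ 3.91 m

I = a⁴/12 = 120⁴/12 = 1.728×10^7 mm⁴
I = 1.728×10^-5 m⁴
Required critical load P_cr = n·P = 2.6 × 150 = 390.0 kN = 3.900×10^5 N
From P_cr = π²EI/(K·L)²:  L = (1/K)·√(π²EI/P_cr) = (1/2)·√(π²×1.40×10^11×1.728×10^-5/3.900×10^5)
L = 3.91 m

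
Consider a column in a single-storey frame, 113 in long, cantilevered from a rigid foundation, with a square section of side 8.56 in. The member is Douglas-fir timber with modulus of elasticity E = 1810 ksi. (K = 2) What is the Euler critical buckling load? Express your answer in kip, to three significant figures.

I = a⁴/12 = 8.56⁴/12 = 447.4 in⁴
Effective length L_e = K·L = 2 × 113 = 226.0 in
P_cr = π²EI / L_e² = π² × 1810×10³ × 447.4 / 226.0² = 1.565×10^5 lb

P_cr ≈ 156 kip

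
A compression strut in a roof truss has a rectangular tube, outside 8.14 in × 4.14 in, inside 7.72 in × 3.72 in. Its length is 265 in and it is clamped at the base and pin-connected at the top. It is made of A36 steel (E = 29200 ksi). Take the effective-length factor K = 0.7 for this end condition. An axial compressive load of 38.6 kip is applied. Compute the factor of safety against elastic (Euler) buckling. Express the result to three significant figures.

Weak-axis I_min = (h_o·b_o³ − h_i·b_i³)/12 with b_o = 4.14, b_i = 3.720 in (shorter outer/inner sides).
I_min = (8.14×4.14³ − 7.720×3.720³)/12 = 15.02 in⁴
Effective length L_e = K·L = 0.7 × 265 = 185.5 in
P_cr = π²EI / L_e² = π² × 29200×10³ × 15.02 / 185.5² = 1.258×10^5 lb
Factor of safety n = P_cr / P = 125.75 / 38.6 = 3.26

n ≈ 3.26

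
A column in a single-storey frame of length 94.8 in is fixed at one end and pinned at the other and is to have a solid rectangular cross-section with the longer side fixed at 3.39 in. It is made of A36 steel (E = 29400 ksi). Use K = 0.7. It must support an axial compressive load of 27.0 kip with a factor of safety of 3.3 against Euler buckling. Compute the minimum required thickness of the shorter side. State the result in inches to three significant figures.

b ≈ 1.69 in

Required P_cr = n·P = 3.3 × 27.0 = 89.10 kip
L_e = K·L = 0.7 × 94.8 = 66.36 in
Required I = P_cr·L_e²/(π²E) = 8.910×10^4 × 66.36² / (π² × 2.94×10^7) = 1.352 in⁴
Rectangle, weak axis: I_min = h·b³/12 with h = 3.39 in fixed  ⇒  b = (12I/h)^(1/3) = 1.69 in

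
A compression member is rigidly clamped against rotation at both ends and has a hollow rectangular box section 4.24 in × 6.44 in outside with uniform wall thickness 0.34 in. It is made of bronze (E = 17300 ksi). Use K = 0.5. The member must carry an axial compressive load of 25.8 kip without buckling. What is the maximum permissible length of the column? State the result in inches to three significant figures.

L_max ≈ 714 in

Inner dimensions: h_i = 6.44 − 2×0.34 = 5.760 in, b_i = 4.24 − 2×0.34 = 3.560 in
Weak-axis I_min = (h_o·b_o³ − h_i·b_i³)/12 with b_o = 4.24, b_i = 3.560 in (shorter outer/inner sides).
I_min = (6.44×4.24³ − 5.760×3.560³)/12 = 19.25 in⁴
At the buckling limit P_cr = P = 2.580×10^4 lb
From P_cr = π²EI/(K·L)²:  L = (1/K)·√(π²EI/P_cr) = (1/0.5)·√(π²×1.73×10^7×19.25/2.580×10^4)
L = 714 in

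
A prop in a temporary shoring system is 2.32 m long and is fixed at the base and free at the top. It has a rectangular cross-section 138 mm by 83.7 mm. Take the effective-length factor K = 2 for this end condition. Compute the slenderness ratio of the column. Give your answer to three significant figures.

λ ≈ 192

Buckling occurs about the weak axis: I_min = h·b³/12 with b = 83.7 mm (the shorter side).
I_min = 138×83.7³/12 = 6.743×10^6 mm⁴
A = 1.155×10^4 mm²;  r_min = √(I/A) = √(6.743×10^6/1.155×10^4) = 24.16 mm
L_e = K·L = 2 × 2.32 m = 4.640 m = 4640.0 mm
λ = L_e / r_min = 4640.0 / 24.16 = 192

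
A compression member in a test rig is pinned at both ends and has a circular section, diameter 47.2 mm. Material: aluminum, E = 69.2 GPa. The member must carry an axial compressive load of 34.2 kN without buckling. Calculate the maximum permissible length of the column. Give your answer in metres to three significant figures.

L_max ≈ 2.21 m

I = πd⁴/64 = π×47.2⁴/64 = 2.436×10^5 mm⁴
I = 2.436×10^-7 m⁴
At the buckling limit P_cr = P = 3.420×10^4 N
From P_cr = π²EI/(K·L)²:  L = (1/K)·√(π²EI/P_cr) = (1/1)·√(π²×6.92×10^10×2.436×10^-7/3.420×10^4)
L = 2.21 m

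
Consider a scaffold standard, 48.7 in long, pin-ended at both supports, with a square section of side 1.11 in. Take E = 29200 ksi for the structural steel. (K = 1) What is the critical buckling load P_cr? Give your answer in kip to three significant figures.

P_cr ≈ 15.4 kip

I = a⁴/12 = 1.11⁴/12 = 0.1265 in⁴
Effective length L_e = K·L = 1 × 48.7 = 48.70 in
P_cr = π²EI / L_e² = π² × 29200×10³ × 0.1265 / 48.70² = 1.537×10^4 lb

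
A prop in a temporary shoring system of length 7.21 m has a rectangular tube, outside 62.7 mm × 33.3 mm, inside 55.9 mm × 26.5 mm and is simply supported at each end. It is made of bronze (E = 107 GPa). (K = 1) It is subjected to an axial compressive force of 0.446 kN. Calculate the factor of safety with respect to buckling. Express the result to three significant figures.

Weak-axis I_min = (h_o·b_o³ − h_i·b_i³)/12 with b_o = 33.3, b_i = 26.50 mm (shorter outer/inner sides).
I_min = (62.7×33.3³ − 55.90×26.50³)/12 = 1.062×10^5 mm⁴
I = 1.062×10^5 mm⁴ = 1.062×10^-7 m⁴
Effective length L_e = K·L = 1 × 7.21 = 7.210 m
P_cr = π²EI / L_e² = π² × 107×10⁹ × 1.062×10^-7 / 7.210² = 2.158×10^3 N
Factor of safety n = P_cr / P = 2.1584 / 0.446 = 4.84

n ≈ 4.84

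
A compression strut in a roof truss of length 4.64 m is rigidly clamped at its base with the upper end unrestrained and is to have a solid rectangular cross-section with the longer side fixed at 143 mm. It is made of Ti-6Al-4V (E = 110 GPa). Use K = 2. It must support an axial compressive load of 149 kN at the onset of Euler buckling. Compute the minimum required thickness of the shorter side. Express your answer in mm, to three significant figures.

b ≈ 99.7 mm

L_e = K·L = 2 × 4.64 = 9.280 m
Required I = P_cr·L_e²/(π²E) = 1.490×10^5 × 9.280² / (π² × 1.10×10^11) = 1.182×10^-5 m⁴
I_req = 1.182×10^7 mm⁴
Rectangle, weak axis: I_min = h·b³/12 with h = 143 mm fixed  ⇒  b = (12I/h)^(1/3) = 99.7 mm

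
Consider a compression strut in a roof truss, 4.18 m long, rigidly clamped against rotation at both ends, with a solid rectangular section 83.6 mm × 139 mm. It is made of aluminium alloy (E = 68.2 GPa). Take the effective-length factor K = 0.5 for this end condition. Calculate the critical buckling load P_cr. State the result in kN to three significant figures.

P_cr ≈ 1040 kN

Buckling occurs about the weak axis: I_min = h·b³/12 with b = 83.6 mm (the shorter side).
I_min = 139×83.6³/12 = 6.768×10^6 mm⁴
I = 6.768×10^6 mm⁴ = 6.768×10^-6 m⁴
Effective length L_e = K·L = 0.5 × 4.18 = 2.090 m
P_cr = π²EI / L_e² = π² × 68.2×10⁹ × 6.768×10^-6 / 2.090² = 1.043×10^6 N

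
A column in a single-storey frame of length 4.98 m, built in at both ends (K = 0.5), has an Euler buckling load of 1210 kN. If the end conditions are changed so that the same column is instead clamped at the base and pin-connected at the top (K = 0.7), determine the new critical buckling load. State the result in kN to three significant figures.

P_cr ≈ 617 kN

P_cr ∝ 1/K², so P_cr,new = P_cr,old × (K_old/K_new)² = 1210 × (0.5/0.7)²
= 1210 × 0.5102 = 617 kN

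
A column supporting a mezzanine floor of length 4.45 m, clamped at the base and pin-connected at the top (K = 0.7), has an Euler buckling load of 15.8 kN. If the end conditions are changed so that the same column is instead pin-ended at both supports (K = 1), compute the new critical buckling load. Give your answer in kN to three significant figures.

P_cr ∝ 1/K², so P_cr,new = P_cr,old × (K_old/K_new)² = 15.8 × (0.7/1)²
= 15.8 × 0.4900 = 7.74 kN

P_cr ≈ 7.74 kN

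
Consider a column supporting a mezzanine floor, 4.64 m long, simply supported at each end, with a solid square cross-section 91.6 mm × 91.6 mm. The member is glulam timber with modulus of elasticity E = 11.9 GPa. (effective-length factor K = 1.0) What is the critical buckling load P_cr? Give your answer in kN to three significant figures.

I = a⁴/12 = 91.6⁴/12 = 5.867×10^6 mm⁴
I = 5.867×10^6 mm⁴ = 5.867×10^-6 m⁴
Effective length L_e = K·L = 1 × 4.64 = 4.640 m
P_cr = π²EI / L_e² = π² × 11.9×10⁹ × 5.867×10^-6 / 4.640² = 3.200×10^4 N

P_cr ≈ 32.0 kN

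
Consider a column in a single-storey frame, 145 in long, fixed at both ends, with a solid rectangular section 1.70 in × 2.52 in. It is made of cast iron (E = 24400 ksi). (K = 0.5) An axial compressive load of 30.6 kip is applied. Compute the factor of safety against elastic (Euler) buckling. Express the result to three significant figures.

Buckling occurs about the weak axis: I_min = h·b³/12 with b = 1.70 in (the shorter side).
I_min = 2.52×1.70³/12 = 1.032 in⁴
Effective length L_e = K·L = 0.5 × 145 = 72.50 in
P_cr = π²EI / L_e² = π² × 24400×10³ × 1.032 / 72.50² = 4.727×10^4 lb
Factor of safety n = P_cr / P = 47.269 / 30.6 = 1.54

n ≈ 1.54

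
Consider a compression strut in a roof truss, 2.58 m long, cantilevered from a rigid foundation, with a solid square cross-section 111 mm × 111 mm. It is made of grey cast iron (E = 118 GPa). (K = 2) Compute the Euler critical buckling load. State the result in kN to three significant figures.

P_cr ≈ 553 kN

I = a⁴/12 = 111⁴/12 = 1.265×10^7 mm⁴
I = 1.265×10^7 mm⁴ = 1.265×10^-5 m⁴
Effective length L_e = K·L = 2 × 2.58 = 5.160 m
P_cr = π²EI / L_e² = π² × 118×10⁹ × 1.265×10^-5 / 5.160² = 5.533×10^5 N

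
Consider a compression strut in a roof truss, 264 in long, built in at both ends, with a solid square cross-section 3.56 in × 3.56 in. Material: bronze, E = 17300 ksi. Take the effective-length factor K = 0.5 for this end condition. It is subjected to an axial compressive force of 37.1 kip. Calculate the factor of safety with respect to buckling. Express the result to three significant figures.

n ≈ 3.54

I = a⁴/12 = 3.56⁴/12 = 13.39 in⁴
Effective length L_e = K·L = 0.5 × 264 = 132.0 in
P_cr = π²EI / L_e² = π² × 17300×10³ × 13.39 / 132.0² = 1.312×10^5 lb
Factor of safety n = P_cr / P = 131.16 / 37.1 = 3.54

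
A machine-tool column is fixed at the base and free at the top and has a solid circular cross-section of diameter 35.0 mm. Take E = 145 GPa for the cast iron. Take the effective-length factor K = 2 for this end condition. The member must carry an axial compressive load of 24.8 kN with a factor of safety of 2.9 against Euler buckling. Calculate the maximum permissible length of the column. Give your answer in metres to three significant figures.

I = πd⁴/64 = π×35.0⁴/64 = 7.366×10^4 mm⁴
I = 7.366×10^-8 m⁴
Required critical load P_cr = n·P = 2.9 × 24.8 = 71.92 kN = 7.192×10^4 N
From P_cr = π²EI/(K·L)²:  L = (1/K)·√(π²EI/P_cr) = (1/2)·√(π²×1.45×10^11×7.366×10^-8/7.192×10^4)
L = 0.605 m

L_max ≈ 0.605 m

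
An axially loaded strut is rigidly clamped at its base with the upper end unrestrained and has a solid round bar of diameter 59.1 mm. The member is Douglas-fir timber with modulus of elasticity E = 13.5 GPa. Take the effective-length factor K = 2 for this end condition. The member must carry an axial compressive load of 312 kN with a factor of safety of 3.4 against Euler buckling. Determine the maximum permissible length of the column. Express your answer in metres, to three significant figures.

L_max ≈ 0.137 m

I = πd⁴/64 = π×59.1⁴/64 = 5.989×10^5 mm⁴
I = 5.989×10^-7 m⁴
Required critical load P_cr = n·P = 3.4 × 312 = 1061 kN = 1.061×10^6 N
From P_cr = π²EI/(K·L)²:  L = (1/K)·√(π²EI/P_cr) = (1/2)·√(π²×1.35×10^10×5.989×10^-7/1.061×10^6)
L = 0.137 m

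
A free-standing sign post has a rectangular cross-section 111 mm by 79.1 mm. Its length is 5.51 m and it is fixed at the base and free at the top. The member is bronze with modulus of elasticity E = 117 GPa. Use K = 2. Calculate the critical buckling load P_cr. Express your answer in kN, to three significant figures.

Buckling occurs about the weak axis: I_min = h·b³/12 with b = 79.1 mm (the shorter side).
I_min = 111×79.1³/12 = 4.578×10^6 mm⁴
I = 4.578×10^6 mm⁴ = 4.578×10^-6 m⁴
Effective length L_e = K·L = 2 × 5.51 = 11.02 m
P_cr = π²EI / L_e² = π² × 117×10⁹ × 4.578×10^-6 / 11.02² = 4.353×10^4 N

P_cr ≈ 43.5 kN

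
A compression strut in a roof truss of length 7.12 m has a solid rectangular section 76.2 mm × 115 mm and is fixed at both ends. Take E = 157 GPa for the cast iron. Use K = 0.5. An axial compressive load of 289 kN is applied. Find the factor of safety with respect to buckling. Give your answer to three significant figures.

Buckling occurs about the weak axis: I_min = h·b³/12 with b = 76.2 mm (the shorter side).
I_min = 115×76.2³/12 = 4.240×10^6 mm⁴
I = 4.240×10^6 mm⁴ = 4.240×10^-6 m⁴
Effective length L_e = K·L = 0.5 × 7.12 = 3.560 m
P_cr = π²EI / L_e² = π² × 157×10⁹ × 4.240×10^-6 / 3.560² = 5.184×10^5 N
Factor of safety n = P_cr / P = 518.42 / 289 = 1.79

n ≈ 1.79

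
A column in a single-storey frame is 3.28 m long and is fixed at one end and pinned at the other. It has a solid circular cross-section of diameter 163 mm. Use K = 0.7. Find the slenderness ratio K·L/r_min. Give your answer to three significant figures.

λ ≈ 56.3

I = πd⁴/64 = π×163⁴/64 = 3.465×10^7 mm⁴
A = 2.087×10^4 mm²;  r_min = √(I/A) = √(3.465×10^7/2.087×10^4) = 40.75 mm
L_e = K·L = 0.7 × 3.28 m = 2.296 m = 2296.0 mm
λ = L_e / r_min = 2296.0 / 40.75 = 56.3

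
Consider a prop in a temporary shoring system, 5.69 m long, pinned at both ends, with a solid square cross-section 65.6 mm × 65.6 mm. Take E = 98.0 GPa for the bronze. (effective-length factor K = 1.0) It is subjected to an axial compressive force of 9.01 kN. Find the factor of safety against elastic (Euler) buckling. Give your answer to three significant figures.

I = a⁴/12 = 65.6⁴/12 = 1.543×10^6 mm⁴
I = 1.543×10^6 mm⁴ = 1.543×10^-6 m⁴
Effective length L_e = K·L = 1 × 5.69 = 5.690 m
P_cr = π²EI / L_e² = π² × 98.0×10⁹ × 1.543×10^-6 / 5.690² = 4.610×10^4 N
Factor of safety n = P_cr / P = 46.104 / 9.01 = 5.12

n ≈ 5.12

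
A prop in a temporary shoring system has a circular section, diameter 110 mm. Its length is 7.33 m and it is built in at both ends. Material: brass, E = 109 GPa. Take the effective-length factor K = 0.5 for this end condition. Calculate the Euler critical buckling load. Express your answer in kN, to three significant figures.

P_cr ≈ 576 kN

I = πd⁴/64 = π×110⁴/64 = 7.187×10^6 mm⁴
I = 7.187×10^6 mm⁴ = 7.187×10^-6 m⁴
Effective length L_e = K·L = 0.5 × 7.33 = 3.665 m
P_cr = π²EI / L_e² = π² × 109×10⁹ × 7.187×10^-6 / 3.665² = 5.756×10^5 N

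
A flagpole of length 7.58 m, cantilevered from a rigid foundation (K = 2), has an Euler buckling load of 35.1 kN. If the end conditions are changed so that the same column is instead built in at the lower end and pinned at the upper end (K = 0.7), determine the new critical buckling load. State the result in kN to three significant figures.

P_cr ≈ 287 kN

P_cr ∝ 1/K², so P_cr,new = P_cr,old × (K_old/K_new)² = 35.1 × (2/0.7)²
= 35.1 × 8.163 = 287 kN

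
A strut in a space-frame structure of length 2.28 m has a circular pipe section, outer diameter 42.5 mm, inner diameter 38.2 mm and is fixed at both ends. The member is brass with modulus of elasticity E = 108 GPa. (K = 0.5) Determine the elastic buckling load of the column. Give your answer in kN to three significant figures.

d_o = 42.5 mm, d_i = 38.2 mm
I = π(d_o⁴ − d_i⁴)/64 = π(42.5⁴ − 38.20⁴)/64 = 5.562×10^4 mm⁴
I = 5.562×10^4 mm⁴ = 5.562×10^-8 m⁴
Effective length L_e = K·L = 0.5 × 2.28 = 1.140 m
P_cr = π²EI / L_e² = π² × 108×10⁹ × 5.562×10^-8 / 1.140² = 4.562×10^4 N

P_cr ≈ 45.6 kN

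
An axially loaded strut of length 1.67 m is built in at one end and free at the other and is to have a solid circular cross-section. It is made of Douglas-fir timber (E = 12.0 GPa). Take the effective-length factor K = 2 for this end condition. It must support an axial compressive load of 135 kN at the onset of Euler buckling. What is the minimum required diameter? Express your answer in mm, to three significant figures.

L_e = K·L = 2 × 1.67 = 3.340 m
Required I = P_cr·L_e²/(π²E) = 1.350×10^5 × 3.340² / (π² × 1.20×10^10) = 1.272×10^-5 m⁴
I_req = 1.272×10^7 mm⁴
Solid circle: I = πd⁴/64  ⇒  d = (64I/π)^(1/4) = (64×1.272×10^7/π)^(1/4) = 127 mm

d ≈ 127 mm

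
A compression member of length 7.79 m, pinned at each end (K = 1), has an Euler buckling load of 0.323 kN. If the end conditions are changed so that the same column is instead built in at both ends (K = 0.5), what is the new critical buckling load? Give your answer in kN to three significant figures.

P_cr ∝ 1/K², so P_cr,new = P_cr,old × (K_old/K_new)² = 0.323 × (1/0.5)²
= 0.323 × 4.000 = 1.29 kN

P_cr ≈ 1.29 kN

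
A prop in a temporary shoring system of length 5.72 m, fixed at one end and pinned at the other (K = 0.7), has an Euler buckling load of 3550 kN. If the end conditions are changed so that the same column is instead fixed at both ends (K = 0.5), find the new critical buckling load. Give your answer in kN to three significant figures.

P_cr ∝ 1/K², so P_cr,new = P_cr,old × (K_old/K_new)² = 3550 × (0.7/0.5)²
= 3550 × 1.960 = 6960 kN

P_cr ≈ 6960 kN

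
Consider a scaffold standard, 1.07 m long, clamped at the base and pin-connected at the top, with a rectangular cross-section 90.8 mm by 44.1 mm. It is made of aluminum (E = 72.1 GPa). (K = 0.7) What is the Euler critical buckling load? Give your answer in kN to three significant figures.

P_cr ≈ 823 kN

Buckling occurs about the weak axis: I_min = h·b³/12 with b = 44.1 mm (the shorter side).
I_min = 90.8×44.1³/12 = 6.490×10^5 mm⁴
I = 6.490×10^5 mm⁴ = 6.490×10^-7 m⁴
Effective length L_e = K·L = 0.7 × 1.07 = 0.7490 m
P_cr = π²EI / L_e² = π² × 72.1×10⁹ × 6.490×10^-7 / 0.7490² = 8.232×10^5 N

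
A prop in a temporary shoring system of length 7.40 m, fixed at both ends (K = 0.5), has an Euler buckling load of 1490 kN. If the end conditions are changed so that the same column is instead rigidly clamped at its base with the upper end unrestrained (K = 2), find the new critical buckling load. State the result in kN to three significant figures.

P_cr ∝ 1/K², so P_cr,new = P_cr,old × (K_old/K_new)² = 1490 × (0.5/2)²
= 1490 × 0.06250 = 93.1 kN

P_cr ≈ 93.1 kN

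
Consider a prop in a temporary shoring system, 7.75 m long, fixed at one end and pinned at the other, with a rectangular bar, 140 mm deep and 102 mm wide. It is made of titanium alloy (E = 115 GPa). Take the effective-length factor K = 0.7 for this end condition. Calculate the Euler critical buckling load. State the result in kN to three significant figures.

P_cr ≈ 477 kN

Buckling occurs about the weak axis: I_min = h·b³/12 with b = 102 mm (the shorter side).
I_min = 140×102³/12 = 1.238×10^7 mm⁴
I = 1.238×10^7 mm⁴ = 1.238×10^-5 m⁴
Effective length L_e = K·L = 0.7 × 7.75 = 5.425 m
P_cr = π²EI / L_e² = π² × 115×10⁹ × 1.238×10^-5 / 5.425² = 4.775×10^5 N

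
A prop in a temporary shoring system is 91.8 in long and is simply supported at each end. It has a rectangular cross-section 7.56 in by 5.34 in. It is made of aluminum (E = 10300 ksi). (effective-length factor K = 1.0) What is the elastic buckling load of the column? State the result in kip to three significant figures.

Buckling occurs about the weak axis: I_min = h·b³/12 with b = 5.34 in (the shorter side).
I_min = 7.56×5.34³/12 = 95.93 in⁴
Effective length L_e = K·L = 1 × 91.8 = 91.80 in
P_cr = π²EI / L_e² = π² × 10300×10³ × 95.93 / 91.80² = 1.157×10^6 lb

P_cr ≈ 1160 kip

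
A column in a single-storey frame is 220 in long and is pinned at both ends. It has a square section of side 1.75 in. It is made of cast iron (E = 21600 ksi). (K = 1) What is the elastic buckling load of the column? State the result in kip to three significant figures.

P_cr ≈ 3.44 kip

I = a⁴/12 = 1.75⁴/12 = 0.7816 in⁴
Effective length L_e = K·L = 1 × 220 = 220.0 in
P_cr = π²EI / L_e² = π² × 21600×10³ × 0.7816 / 220.0² = 3.443×10^3 lb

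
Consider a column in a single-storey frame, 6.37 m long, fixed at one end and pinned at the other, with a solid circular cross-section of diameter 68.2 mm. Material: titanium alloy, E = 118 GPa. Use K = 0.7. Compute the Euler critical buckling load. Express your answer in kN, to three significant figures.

P_cr ≈ 62.2 kN

I = πd⁴/64 = π×68.2⁴/64 = 1.062×10^6 mm⁴
I = 1.062×10^6 mm⁴ = 1.062×10^-6 m⁴
Effective length L_e = K·L = 0.7 × 6.37 = 4.459 m
P_cr = π²EI / L_e² = π² × 118×10⁹ × 1.062×10^-6 / 4.459² = 6.220×10^4 N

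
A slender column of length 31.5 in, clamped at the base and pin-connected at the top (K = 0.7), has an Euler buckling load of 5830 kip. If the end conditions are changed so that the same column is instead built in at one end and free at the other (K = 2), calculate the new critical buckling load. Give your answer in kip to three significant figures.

P_cr ∝ 1/K², so P_cr,new = P_cr,old × (K_old/K_new)² = 5830 × (0.7/2)²
= 5830 × 0.1225 = 714 kip

P_cr ≈ 714 kip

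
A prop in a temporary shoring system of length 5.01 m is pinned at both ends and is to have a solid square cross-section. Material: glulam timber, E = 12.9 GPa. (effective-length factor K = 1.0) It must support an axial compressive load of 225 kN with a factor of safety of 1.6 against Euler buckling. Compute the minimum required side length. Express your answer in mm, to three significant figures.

Required P_cr = n·P = 1.6 × 225 = 360.0 kN
L_e = K·L = 1 × 5.01 = 5.010 m
Required I = P_cr·L_e²/(π²E) = 3.600×10^5 × 5.010² / (π² × 1.29×10^10) = 7.097×10^-5 m⁴
I_req = 7.097×10^7 mm⁴
Solid square: I = a⁴/12  ⇒  a = (12I)^(1/4) = (12×7.097×10^7)^(1/4) = 171 mm

a ≈ 171 mm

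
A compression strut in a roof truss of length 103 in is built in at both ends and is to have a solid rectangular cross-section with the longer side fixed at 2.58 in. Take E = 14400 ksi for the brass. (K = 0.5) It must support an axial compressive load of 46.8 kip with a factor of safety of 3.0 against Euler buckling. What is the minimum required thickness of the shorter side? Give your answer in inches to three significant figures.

b ≈ 2.30 in

Required P_cr = n·P = 3.0 × 46.8 = 140.4 kip
L_e = K·L = 0.5 × 103 = 51.50 in
Required I = P_cr·L_e²/(π²E) = 1.404×10^5 × 51.50² / (π² × 1.44×10^7) = 2.620 in⁴
Rectangle, weak axis: I_min = h·b³/12 with h = 2.58 in fixed  ⇒  b = (12I/h)^(1/3) = 2.30 in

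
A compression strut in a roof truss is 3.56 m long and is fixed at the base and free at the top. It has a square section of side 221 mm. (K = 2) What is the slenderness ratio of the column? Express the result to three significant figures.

λ ≈ 112

For a square r = a/√12 = 221/√12 = 63.80 mm
L_e = K·L = 2 × 3.56 m = 7.120 m = 7120.0 mm
λ = L_e / r_min = 7120.0 / 63.80 = 112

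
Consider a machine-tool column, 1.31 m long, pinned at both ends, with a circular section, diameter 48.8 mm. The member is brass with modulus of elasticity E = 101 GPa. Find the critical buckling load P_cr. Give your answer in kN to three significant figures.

P_cr ≈ 162 kN

I = πd⁴/64 = π×48.8⁴/64 = 2.784×10^5 mm⁴
I = 2.784×10^5 mm⁴ = 2.784×10^-7 m⁴
Effective length L_e = K·L = 1 × 1.31 = 1.310 m
P_cr = π²EI / L_e² = π² × 101×10⁹ × 2.784×10^-7 / 1.310² = 1.617×10^5 N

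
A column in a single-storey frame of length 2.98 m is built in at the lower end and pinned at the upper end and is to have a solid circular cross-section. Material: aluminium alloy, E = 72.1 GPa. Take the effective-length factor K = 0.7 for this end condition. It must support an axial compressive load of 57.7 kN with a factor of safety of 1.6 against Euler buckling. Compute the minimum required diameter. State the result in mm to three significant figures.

Required P_cr = n·P = 1.6 × 57.7 = 92.32 kN
L_e = K·L = 0.7 × 2.98 = 2.086 m
Required I = P_cr·L_e²/(π²E) = 9.232×10^4 × 2.086² / (π² × 7.21×10^10) = 5.645×10^-7 m⁴
I_req = 5.645×10^5 mm⁴
Solid circle: I = πd⁴/64  ⇒  d = (64I/π)^(1/4) = (64×5.645×10^5/π)^(1/4) = 58.2 mm

d ≈ 58.2 mm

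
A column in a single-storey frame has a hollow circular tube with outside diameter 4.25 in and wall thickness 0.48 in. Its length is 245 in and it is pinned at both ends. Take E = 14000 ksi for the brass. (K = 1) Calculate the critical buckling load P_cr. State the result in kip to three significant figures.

P_cr ≈ 23.6 kip

Inner diameter d_i = 4.25 − 2×0.48 = 3.290 in
I = π(d_o⁴ − d_i⁴)/64 = π(4.25⁴ − 3.290⁴)/64 = 10.26 in⁴
Effective length L_e = K·L = 1 × 245 = 245.0 in
P_cr = π²EI / L_e² = π² × 14000×10³ × 10.26 / 245.0² = 2.363×10^4 lb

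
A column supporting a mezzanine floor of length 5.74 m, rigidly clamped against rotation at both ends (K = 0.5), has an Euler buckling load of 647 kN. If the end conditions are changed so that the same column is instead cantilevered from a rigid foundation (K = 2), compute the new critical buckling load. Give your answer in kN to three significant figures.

P_cr ≈ 40.4 kN

P_cr ∝ 1/K², so P_cr,new = P_cr,old × (K_old/K_new)² = 647 × (0.5/2)²
= 647 × 0.06250 = 40.4 kN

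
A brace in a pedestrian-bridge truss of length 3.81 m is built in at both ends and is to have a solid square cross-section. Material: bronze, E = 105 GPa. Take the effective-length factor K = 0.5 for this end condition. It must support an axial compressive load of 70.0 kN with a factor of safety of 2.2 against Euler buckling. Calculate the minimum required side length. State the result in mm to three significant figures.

a ≈ 50.4 mm

Required P_cr = n·P = 2.2 × 70.0 = 154.0 kN
L_e = K·L = 0.5 × 3.81 = 1.905 m
Required I = P_cr·L_e²/(π²E) = 1.540×10^5 × 1.905² / (π² × 1.05×10^11) = 5.393×10^-7 m⁴
I_req = 5.393×10^5 mm⁴
Solid square: I = a⁴/12  ⇒  a = (12I)^(1/4) = (12×5.393×10^5)^(1/4) = 50.4 mm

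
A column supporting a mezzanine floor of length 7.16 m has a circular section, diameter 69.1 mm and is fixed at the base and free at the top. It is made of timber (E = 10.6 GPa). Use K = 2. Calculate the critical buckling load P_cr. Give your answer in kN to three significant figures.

P_cr ≈ 0.571 kN

I = πd⁴/64 = π×69.1⁴/64 = 1.119×10^6 mm⁴
I = 1.119×10^6 mm⁴ = 1.119×10^-6 m⁴
Effective length L_e = K·L = 2 × 7.16 = 14.32 m
P_cr = π²EI / L_e² = π² × 10.6×10⁹ × 1.119×10^-6 / 14.32² = 571.0 N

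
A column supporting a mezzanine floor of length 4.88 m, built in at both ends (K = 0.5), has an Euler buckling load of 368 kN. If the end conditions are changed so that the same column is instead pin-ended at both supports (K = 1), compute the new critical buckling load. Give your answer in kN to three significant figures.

P_cr ≈ 92.0 kN

P_cr ∝ 1/K², so P_cr,new = P_cr,old × (K_old/K_new)² = 368 × (0.5/1)²
= 368 × 0.2500 = 92.0 kN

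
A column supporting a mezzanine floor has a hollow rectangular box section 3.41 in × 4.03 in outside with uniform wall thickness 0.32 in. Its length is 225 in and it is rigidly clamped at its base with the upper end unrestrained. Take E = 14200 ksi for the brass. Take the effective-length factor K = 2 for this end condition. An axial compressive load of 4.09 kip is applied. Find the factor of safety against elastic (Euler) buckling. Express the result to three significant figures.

n ≈ 1.24

Inner dimensions: h_i = 4.03 − 2×0.32 = 3.390 in, b_i = 3.41 − 2×0.32 = 2.770 in
Weak-axis I_min = (h_o·b_o³ − h_i·b_i³)/12 with b_o = 3.41, b_i = 2.770 in (shorter outer/inner sides).
I_min = (4.03×3.41³ − 3.390×2.770³)/12 = 7.312 in⁴
Effective length L_e = K·L = 2 × 225 = 450.0 in
P_cr = π²EI / L_e² = π² × 14200×10³ × 7.312 / 450.0² = 5.061×10^3 lb
Factor of safety n = P_cr / P = 5.0607 / 4.09 = 1.24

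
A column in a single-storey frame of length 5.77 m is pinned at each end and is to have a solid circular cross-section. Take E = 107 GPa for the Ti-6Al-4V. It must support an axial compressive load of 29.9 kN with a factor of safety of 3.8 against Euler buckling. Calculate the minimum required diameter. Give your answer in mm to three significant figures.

Required P_cr = n·P = 3.8 × 29.9 = 113.6 kN
L_e = K·L = 1 × 5.77 = 5.770 m
Required I = P_cr·L_e²/(π²E) = 1.136×10^5 × 5.770² / (π² × 1.07×10^11) = 3.582×10^-6 m⁴
I_req = 3.582×10^6 mm⁴
Solid circle: I = πd⁴/64  ⇒  d = (64I/π)^(1/4) = (64×3.582×10^6/π)^(1/4) = 92.4 mm

d ≈ 92.4 mm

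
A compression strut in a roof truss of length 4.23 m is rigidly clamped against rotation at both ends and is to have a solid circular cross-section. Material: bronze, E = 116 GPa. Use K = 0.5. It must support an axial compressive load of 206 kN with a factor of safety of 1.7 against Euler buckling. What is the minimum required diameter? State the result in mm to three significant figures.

Required P_cr = n·P = 1.7 × 206 = 350.2 kN
L_e = K·L = 0.5 × 4.23 = 2.115 m
Required I = P_cr·L_e²/(π²E) = 3.502×10^5 × 2.115² / (π² × 1.16×10^11) = 1.368×10^-6 m⁴
I_req = 1.368×10^6 mm⁴
Solid circle: I = πd⁴/64  ⇒  d = (64I/π)^(1/4) = (64×1.368×10^6/π)^(1/4) = 72.7 mm

d ≈ 72.7 mm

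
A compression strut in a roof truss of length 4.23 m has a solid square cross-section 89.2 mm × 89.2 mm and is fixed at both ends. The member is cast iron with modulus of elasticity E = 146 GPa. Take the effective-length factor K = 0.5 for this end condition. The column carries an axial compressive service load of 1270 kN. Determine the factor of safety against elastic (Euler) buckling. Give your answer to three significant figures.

n ≈ 1.34

I = a⁴/12 = 89.2⁴/12 = 5.276×10^6 mm⁴
I = 5.276×10^6 mm⁴ = 5.276×10^-6 m⁴
Effective length L_e = K·L = 0.5 × 4.23 = 2.115 m
P_cr = π²EI / L_e² = π² × 146×10⁹ × 5.276×10^-6 / 2.115² = 1.699×10^6 N
Factor of safety n = P_cr / P = 1699.5 / 1270 = 1.34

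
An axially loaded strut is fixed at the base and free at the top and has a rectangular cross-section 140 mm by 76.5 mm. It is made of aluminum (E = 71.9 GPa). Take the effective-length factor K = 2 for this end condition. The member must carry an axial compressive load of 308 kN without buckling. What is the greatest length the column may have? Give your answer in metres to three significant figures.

L_max ≈ 1.73 m

Buckling occurs about the weak axis: I_min = h·b³/12 with b = 76.5 mm (the shorter side).
I_min = 140×76.5³/12 = 5.223×10^6 mm⁴
I = 5.223×10^-6 m⁴
At the buckling limit P_cr = P = 3.080×10^5 N
From P_cr = π²EI/(K·L)²:  L = (1/K)·√(π²EI/P_cr) = (1/2)·√(π²×7.19×10^10×5.223×10^-6/3.080×10^5)
L = 1.73 m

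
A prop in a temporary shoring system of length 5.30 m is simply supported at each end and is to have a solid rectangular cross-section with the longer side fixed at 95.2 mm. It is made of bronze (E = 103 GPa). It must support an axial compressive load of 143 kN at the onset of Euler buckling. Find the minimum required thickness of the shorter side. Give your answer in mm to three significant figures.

b ≈ 79.3 mm

L_e = K·L = 1 × 5.30 = 5.300 m
Required I = P_cr·L_e²/(π²E) = 1.430×10^5 × 5.300² / (π² × 1.03×10^11) = 3.951×10^-6 m⁴
I_req = 3.951×10^6 mm⁴
Rectangle, weak axis: I_min = h·b³/12 with h = 95.2 mm fixed  ⇒  b = (12I/h)^(1/3) = 79.3 mm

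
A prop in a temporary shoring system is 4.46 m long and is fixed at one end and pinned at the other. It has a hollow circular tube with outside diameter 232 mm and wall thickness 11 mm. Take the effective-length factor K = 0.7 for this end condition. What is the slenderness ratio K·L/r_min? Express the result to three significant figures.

Inner diameter d_i = 232 − 2×11 = 210.0 mm
I = π(d_o⁴ − d_i⁴)/64 = π(232⁴ − 210.0⁴)/64 = 4.674×10^7 mm⁴
A = 7.637×10^3 mm²;  r_min = √(I/A) = √(4.674×10^7/7.637×10^3) = 78.23 mm
L_e = K·L = 0.7 × 4.46 m = 3.122 m = 3122.0 mm
λ = L_e / r_min = 3122.0 / 78.23 = 39.9

λ ≈ 39.9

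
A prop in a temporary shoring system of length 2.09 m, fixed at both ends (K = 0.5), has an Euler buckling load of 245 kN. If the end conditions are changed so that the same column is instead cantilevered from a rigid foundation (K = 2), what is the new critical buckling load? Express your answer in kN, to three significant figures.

P_cr ∝ 1/K², so P_cr,new = P_cr,old × (K_old/K_new)² = 245 × (0.5/2)²
= 245 × 0.06250 = 15.3 kN

P_cr ≈ 15.3 kN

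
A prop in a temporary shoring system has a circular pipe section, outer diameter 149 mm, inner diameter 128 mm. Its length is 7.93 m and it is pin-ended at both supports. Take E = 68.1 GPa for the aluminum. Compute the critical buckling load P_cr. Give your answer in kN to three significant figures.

d_o = 149 mm, d_i = 128 mm
I = π(d_o⁴ − d_i⁴)/64 = π(149⁴ − 128.0⁴)/64 = 1.102×10^7 mm⁴
I = 1.102×10^7 mm⁴ = 1.102×10^-5 m⁴
Effective length L_e = K·L = 1 × 7.93 = 7.930 m
P_cr = π²EI / L_e² = π² × 68.1×10⁹ × 1.102×10^-5 / 7.930² = 1.178×10^5 N

P_cr ≈ 118 kN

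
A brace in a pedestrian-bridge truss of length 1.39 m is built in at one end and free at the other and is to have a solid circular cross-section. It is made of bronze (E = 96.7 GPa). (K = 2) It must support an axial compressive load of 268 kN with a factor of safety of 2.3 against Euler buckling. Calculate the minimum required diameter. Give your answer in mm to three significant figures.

d ≈ 100 mm

Required P_cr = n·P = 2.3 × 268 = 616.4 kN
L_e = K·L = 2 × 1.39 = 2.780 m
Required I = P_cr·L_e²/(π²E) = 6.164×10^5 × 2.780² / (π² × 9.67×10^10) = 4.991×10^-6 m⁴
I_req = 4.991×10^6 mm⁴
Solid circle: I = πd⁴/64  ⇒  d = (64I/π)^(1/4) = (64×4.991×10^6/π)^(1/4) = 100 mm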